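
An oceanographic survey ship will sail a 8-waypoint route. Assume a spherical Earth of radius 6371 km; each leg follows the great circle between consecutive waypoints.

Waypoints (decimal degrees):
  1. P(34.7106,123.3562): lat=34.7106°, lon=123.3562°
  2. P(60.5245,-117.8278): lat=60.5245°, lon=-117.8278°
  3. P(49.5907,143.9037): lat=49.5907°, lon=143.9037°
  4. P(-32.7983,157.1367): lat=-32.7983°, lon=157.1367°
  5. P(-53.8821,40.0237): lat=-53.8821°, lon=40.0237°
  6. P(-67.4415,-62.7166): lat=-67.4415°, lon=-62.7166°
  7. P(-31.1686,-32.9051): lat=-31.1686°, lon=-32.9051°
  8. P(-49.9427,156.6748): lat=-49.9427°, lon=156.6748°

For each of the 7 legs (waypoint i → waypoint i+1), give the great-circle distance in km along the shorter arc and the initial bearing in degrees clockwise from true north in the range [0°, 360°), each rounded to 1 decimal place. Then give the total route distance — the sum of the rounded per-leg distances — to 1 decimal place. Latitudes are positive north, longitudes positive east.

Leg 1: dist=8061.2 km, bearing=26.9°
Leg 2: dist=5771.3 km, bearing=305.4°
Leg 3: dist=9254.2 km, bearing=168.8°
Leg 4: dist=8648.1 km, bearing=212.5°
Leg 5: dist=5101.9 km, bearing=211.4°
Leg 6: dist=4480.2 km, bearing=41.1°
Leg 7: dist=10946.4 km, bearing=186.2°
Total: 52263.3 km

Leg 1: φ1=0.6058143, φ2=1.0563518, Δφ=0.4505375, Δλ=-4.2094549 rad; a=sin²(Δφ/2)+cosφ1·cosφ2·sin²(Δλ/2)=0.3496166630; c=2·atan2(√a, √(1-a))=1.265299878; dist=6371·c=8061.226 ≈ 8061.2 km; running total=8061.2 km
Leg 1 bearing: y=sinΔλ·cosφ2=0.43112167, x=cosφ1·sinφ2-sinφ1·cosφ2·cosΔλ=0.85069002; θ=atan2(y, x)=26.8755° ≈ 26.9°
Leg 2: φ1=1.0563518, φ2=0.8655210, Δφ=-0.1908308, Δλ=4.5680764 rad; a=sin²(Δφ/2)+cosφ1·cosφ2·sin²(Δλ/2)=0.1914968653; c=2·atan2(√a, √(1-a))=0.905863503; dist=6371·c=5771.256 ≈ 5771.3 km; running total=13832.5 km
Leg 2 bearing: y=sinΔλ·cosφ2=-0.64150501, x=cosφ1·sinφ2-sinφ1·cosφ2·cosΔλ=0.45582297; θ=atan2(y, x)=-54.6042° <0 so +360° → 305.3958° ≈ 305.4°
Leg 3: φ1=0.8655210, φ2=-0.5724383, Δφ=-1.4379593, Δλ=0.2309594 rad; a=sin²(Δφ/2)+cosφ1·cosφ2·sin²(Δλ/2)=0.4410109909; c=2·atan2(√a, √(1-a))=1.452542894; dist=6371·c=9254.151 ≈ 9254.2 km; running total=23086.7 km
Leg 3 bearing: y=sinΔλ·cosφ2=0.19241910, x=cosφ1·sinφ2-sinφ1·cosφ2·cosΔλ=-0.97419509; θ=atan2(y, x)=168.8270° ≈ 168.8°
Leg 4: φ1=-0.5724383, φ2=-0.9404201, Δφ=-0.3679817, Δλ=-2.0440074 rad; a=sin²(Δφ/2)+cosφ1·cosφ2·sin²(Δλ/2)=0.3941193898; c=2·atan2(√a, √(1-a))=1.357419629; dist=6371·c=8648.120 ≈ 8648.1 km; running total=31734.8 km
Leg 4 bearing: y=sinΔλ·cosφ2=-0.52467389, x=cosφ1·sinφ2-sinφ1·cosφ2·cosΔλ=-0.82454502; θ=atan2(y, x)=-147.5306° <0 so +360° → 212.4694° ≈ 212.5°
Leg 5: φ1=-0.9404201, φ2=-1.1770762, Δφ=-0.2366562, Δλ=-1.7931565 rad; a=sin²(Δφ/2)+cosφ1·cosφ2·sin²(Δλ/2)=0.1519346858; c=2·atan2(√a, √(1-a))=0.800802749; dist=6371·c=5101.914 ≈ 5101.9 km; running total=36836.7 km
Leg 5 bearing: y=sinΔλ·cosφ2=-0.37418152, x=cosφ1·sinφ2-sinφ1·cosφ2·cosΔλ=-0.61269106; θ=atan2(y, x)=-148.5868° <0 so +360° → 211.4132° ≈ 211.4°
Leg 6: φ1=-1.1770762, φ2=-0.5439947, Δφ=0.6330815, Δλ=0.5203088 rad; a=sin²(Δφ/2)+cosφ1·cosφ2·sin²(Δλ/2)=0.1186152193; c=2·atan2(√a, √(1-a))=0.703211160; dist=6371·c=4480.158 ≈ 4480.2 km; running total=41316.9 km
Leg 6 bearing: y=sinΔλ·cosφ2=0.42538381, x=cosφ1·sinφ2-sinφ1·cosφ2·cosΔλ=0.48706387; θ=atan2(y, x)=41.1328° ≈ 41.1°
Leg 7: φ1=-0.5439947, φ2=-0.8716646, Δφ=-0.3276699, Δλ=3.3087935 rad; a=sin²(Δφ/2)+cosφ1·cosφ2·sin²(Δλ/2)=0.5734181816; c=2·atan2(√a, √(1-a))=1.718165531; dist=6371·c=10946.433 ≈ 10946.4 km; running total=52263.3 km
Leg 7 bearing: y=sinΔλ·cosφ2=-0.10710198, x=cosφ1·sinφ2-sinφ1·cosφ2·cosΔλ=-0.98334544; θ=atan2(y, x)=-173.7841° <0 so +360° → 186.2159° ≈ 186.2°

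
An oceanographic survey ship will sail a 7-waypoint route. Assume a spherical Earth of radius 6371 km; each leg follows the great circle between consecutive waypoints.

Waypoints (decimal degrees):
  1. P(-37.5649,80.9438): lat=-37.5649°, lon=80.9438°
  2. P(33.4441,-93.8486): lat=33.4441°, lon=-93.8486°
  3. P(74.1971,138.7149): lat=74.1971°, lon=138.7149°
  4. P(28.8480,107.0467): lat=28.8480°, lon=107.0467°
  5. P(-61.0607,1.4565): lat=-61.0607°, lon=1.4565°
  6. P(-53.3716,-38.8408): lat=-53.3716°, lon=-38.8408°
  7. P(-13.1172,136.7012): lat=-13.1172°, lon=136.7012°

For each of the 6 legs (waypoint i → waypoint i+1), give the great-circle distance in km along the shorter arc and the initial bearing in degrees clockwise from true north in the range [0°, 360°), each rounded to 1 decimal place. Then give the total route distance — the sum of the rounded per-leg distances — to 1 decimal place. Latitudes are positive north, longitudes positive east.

Leg 1: φ1=-0.6556312, φ2=0.5837097, Δφ=1.2393408, Δλ=-3.0507029 rad; a=sin²(Δφ/2)+cosφ1·cosφ2·sin²(Δλ/2)=0.9973423374; c=2·atan2(√a, √(1-a))=3.038441883; dist=6371·c=19357.913 ≈ 19357.9 km; running total=19357.9 km
Leg 1 bearing: y=sinΔλ·cosφ2=-0.07573622, x=cosφ1·sinφ2-sinφ1·cosφ2·cosΔλ=-0.06975975; θ=atan2(y, x)=-132.6478° <0 so +360° → 227.3522° ≈ 227.4°
Leg 2: φ1=0.5837097, φ2=1.2949837, Δφ=0.7112740, Δλ=4.0589988 rad; a=sin²(Δφ/2)+cosφ1·cosφ2·sin²(Δλ/2)=0.3039203488; c=2·atan2(√a, √(1-a))=1.167818575; dist=6371·c=7440.172 ≈ 7440.2 km; running total=26798.1 km
Leg 2 bearing: y=sinΔλ·cosφ2=-0.21623668, x=cosφ1·sinφ2-sinφ1·cosφ2·cosΔλ=0.89412123; θ=atan2(y, x)=-13.5955° <0 so +360° → 346.4045° ≈ 346.4°
Leg 3: φ1=1.2949837, φ2=0.5034926, Δφ=-0.7914911, Δλ=-0.5527144 rad; a=sin²(Δφ/2)+cosφ1·cosφ2·sin²(Δλ/2)=0.1663658598; c=2·atan2(√a, √(1-a))=0.840261229; dist=6371·c=5353.304 ≈ 5353.3 km; running total=32151.4 km
Leg 3 bearing: y=sinΔλ·cosφ2=-0.45984840, x=cosφ1·sinφ2-sinφ1·cosφ2·cosΔλ=-0.58591168; θ=atan2(y, x)=-141.8737° <0 so +360° → 218.1263° ≈ 218.1°
Leg 4: φ1=0.5034926, φ2=-1.0657103, Δφ=-1.5692028, Δλ=-1.8428966 rad; a=sin²(Δφ/2)+cosφ1·cosφ2·sin²(Δλ/2)=0.7680741900; c=2·atan2(√a, √(1-a))=2.136663927; dist=6371·c=13612.686 ≈ 13612.7 km; running total=45764.1 km
Leg 4 bearing: y=sinΔλ·cosφ2=-0.46608001, x=cosφ1·sinφ2-sinφ1·cosφ2·cosΔλ=-0.70378572; θ=atan2(y, x)=-146.4856° <0 so +360° → 213.5144° ≈ 213.5°
Leg 5: φ1=-1.0657103, φ2=-0.9315101, Δφ=0.1342001, Δλ=-0.7033206 rad; a=sin²(Δφ/2)+cosφ1·cosφ2·sin²(Δλ/2)=0.0387495525; c=2·atan2(√a, √(1-a))=0.396286111; dist=6371·c=2524.739 ≈ 2524.7 km; running total=48288.8 km
Leg 5 bearing: y=sinΔλ·cosφ2=-0.38586805, x=cosφ1·sinφ2-sinφ1·cosφ2·cosΔλ=0.00989698; θ=atan2(y, x)=-88.5308° <0 so +360° → 271.4692° ≈ 271.5°
Leg 6: φ1=-0.9315101, φ2=-0.2289383, Δφ=0.7025718, Δλ=3.0637859 rad; a=sin²(Δφ/2)+cosφ1·cosφ2·sin²(Δλ/2)=0.6985851939; c=2·atan2(√a, √(1-a))=1.979227885; dist=6371·c=12609.661 ≈ 12609.7 km; running total=60898.5 km
Leg 6 bearing: y=sinΔλ·cosφ2=0.07570020, x=cosφ1·sinφ2-sinφ1·cosφ2·cosΔλ=-0.91461750; θ=atan2(y, x)=175.2686° ≈ 175.3°

Leg 1: dist=19357.9 km, bearing=227.4°
Leg 2: dist=7440.2 km, bearing=346.4°
Leg 3: dist=5353.3 km, bearing=218.1°
Leg 4: dist=13612.7 km, bearing=213.5°
Leg 5: dist=2524.7 km, bearing=271.5°
Leg 6: dist=12609.7 km, bearing=175.3°
Total: 60898.5 km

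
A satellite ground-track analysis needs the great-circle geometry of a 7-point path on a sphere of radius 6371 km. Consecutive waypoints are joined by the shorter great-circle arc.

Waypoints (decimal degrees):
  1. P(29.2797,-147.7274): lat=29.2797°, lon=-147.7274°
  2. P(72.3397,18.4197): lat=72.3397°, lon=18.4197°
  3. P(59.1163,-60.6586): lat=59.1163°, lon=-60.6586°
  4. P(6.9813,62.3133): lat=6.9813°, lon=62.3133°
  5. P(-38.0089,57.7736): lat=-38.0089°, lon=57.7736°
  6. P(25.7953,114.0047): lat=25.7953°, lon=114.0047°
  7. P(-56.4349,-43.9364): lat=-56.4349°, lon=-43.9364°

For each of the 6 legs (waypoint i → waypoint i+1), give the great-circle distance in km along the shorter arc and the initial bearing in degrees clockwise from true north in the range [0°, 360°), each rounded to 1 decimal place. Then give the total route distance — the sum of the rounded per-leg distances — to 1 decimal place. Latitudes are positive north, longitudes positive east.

Leg 1: dist=8665.4 km, bearing=4.3°
Leg 2: dist=3567.6 km, bearing=288.4°
Leg 3: dist=11115.1 km, bearing=57.7°
Leg 4: dist=5024.8 km, bearing=185.0°
Leg 5: dist=9200.4 km, bearing=49.0°
Leg 6: dist=16176.9 km, bearing=201.5°
Total: 53750.2 km

Leg 1: φ1=0.5110272, φ2=1.2625659, Δφ=0.7515388, Δλ=2.8998139 rad; a=sin²(Δφ/2)+cosφ1·cosφ2·sin²(Δλ/2)=0.3954468651; c=2·atan2(√a, √(1-a))=1.360135391; dist=6371·c=8665.423 ≈ 8665.4 km; running total=8665.4 km
Leg 1 bearing: y=sinΔλ·cosφ2=0.07263657, x=cosφ1·sinφ2-sinφ1·cosφ2·cosΔλ=0.97519152; θ=atan2(y, x)=4.2598° ≈ 4.3°
Leg 2: φ1=1.2625659, φ2=1.0317741, Δφ=-0.2307919, Δλ=-1.3801767 rad; a=sin²(Δφ/2)+cosφ1·cosφ2·sin²(Δλ/2)=0.0763654680; c=2·atan2(√a, √(1-a))=0.559973732; dist=6371·c=3567.593 ≈ 3567.6 km; running total=12233.0 km
Leg 2 bearing: y=sinΔλ·cosφ2=-0.50399978, x=cosφ1·sinφ2-sinφ1·cosφ2·cosΔλ=0.16768826; θ=atan2(y, x)=-71.5969° <0 so +360° → 288.4031° ≈ 288.4°
Leg 3: φ1=1.0317741, φ2=0.1218467, Δφ=-0.9099274, Δλ=2.1462645 rad; a=sin²(Δφ/2)+cosφ1·cosφ2·sin²(Δλ/2)=0.5864838796; c=2·atan2(√a, √(1-a))=1.744638379; dist=6371·c=11115.091 ≈ 11115.1 km; running total=23348.1 km
Leg 3 bearing: y=sinΔλ·cosφ2=0.83271759, x=cosφ1·sinφ2-sinφ1·cosφ2·cosΔλ=0.52598818; θ=atan2(y, x)=57.7213° ≈ 57.7°
Leg 4: φ1=0.1218467, φ2=-0.6633805, Δφ=-0.7852271, Δλ=-0.0792327 rad; a=sin²(Δφ/2)+cosφ1·cosφ2·sin²(Δλ/2)=0.1476129295; c=2·atan2(√a, √(1-a))=0.788691598; dist=6371·c=5024.754 ≈ 5024.8 km; running total=28372.9 km
Leg 4 bearing: y=sinΔλ·cosφ2=-0.06236335, x=cosφ1·sinφ2-sinφ1·cosφ2·cosΔλ=-0.70668538; θ=atan2(y, x)=-174.9568° <0 so +360° → 185.0432° ≈ 185.0°
Leg 5: φ1=-0.6633805, φ2=0.4502129, Δφ=1.1135934, Δλ=0.9814178 rad; a=sin²(Δφ/2)+cosφ1·cosφ2·sin²(Δλ/2)=0.4368225667; c=2·atan2(√a, √(1-a))=1.444102800; dist=6371·c=9200.379 ≈ 9200.4 km; running total=37573.3 km
Leg 5 bearing: y=sinΔλ·cosφ2=0.74845234, x=cosφ1·sinφ2-sinφ1·cosφ2·cosΔλ=0.65104036; θ=atan2(y, x)=48.9817° ≈ 49.0°
Leg 6: φ1=0.4502129, φ2=-0.9849748, Δφ=-1.4351877, Δλ=-2.7565922 rad; a=sin²(Δφ/2)+cosφ1·cosφ2·sin²(Δλ/2)=0.9119753928; c=2·atan2(√a, √(1-a))=2.539144454; dist=6371·c=16176.889 ≈ 16176.9 km; running total=53750.2 km
Leg 6 bearing: y=sinΔλ·cosφ2=-0.20764090, x=cosφ1·sinφ2-sinφ1·cosφ2·cosΔλ=-0.52724791; θ=atan2(y, x)=-158.5045° <0 so +360° → 201.4955° ≈ 201.5°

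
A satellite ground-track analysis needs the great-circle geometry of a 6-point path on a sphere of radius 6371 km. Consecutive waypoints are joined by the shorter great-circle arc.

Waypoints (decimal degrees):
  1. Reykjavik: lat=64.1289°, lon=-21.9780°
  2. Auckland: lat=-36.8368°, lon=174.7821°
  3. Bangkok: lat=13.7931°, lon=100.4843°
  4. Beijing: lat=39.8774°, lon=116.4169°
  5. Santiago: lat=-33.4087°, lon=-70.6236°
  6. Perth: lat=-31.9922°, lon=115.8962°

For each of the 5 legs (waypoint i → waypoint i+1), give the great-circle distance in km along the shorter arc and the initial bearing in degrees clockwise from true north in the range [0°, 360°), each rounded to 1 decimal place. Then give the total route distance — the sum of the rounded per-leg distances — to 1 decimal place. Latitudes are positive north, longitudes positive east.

Leg 1: dist=16780.3 km, bearing=331.7°
Leg 2: dist=9577.7 km, bearing=290.4°
Leg 3: dist=3291.1 km, bearing=25.2°
Leg 4: dist=19060.8 km, bearing=43.3°
Leg 5: dist=12710.8 km, bearing=186.1°
Total: 61420.7 km

Leg 1: φ1=1.1192605, φ2=-0.6429234, Δφ=-1.7621839, Δλ=3.4341116 rad; a=sin²(Δφ/2)+cosφ1·cosφ2·sin²(Δλ/2)=0.9369226903; c=2·atan2(√a, √(1-a))=2.633852288; dist=6371·c=16780.273 ≈ 16780.3 km; running total=16780.3 km
Leg 1 bearing: y=sinΔλ·cosφ2=-0.23079196, x=cosφ1·sinφ2-sinφ1·cosφ2·cosΔλ=0.42793612; θ=atan2(y, x)=-28.3386° <0 so +360° → 331.6614° ≈ 331.7°
Leg 2: φ1=-0.6429234, φ2=0.2407350, Δφ=0.8836585, Δλ=-1.2967412 rad; a=sin²(Δφ/2)+cosφ1·cosφ2·sin²(Δλ/2)=0.4662911028; c=2·atan2(√a, √(1-a))=1.503327357; dist=6371·c=9577.699 ≈ 9577.7 km; running total=26358.0 km
Leg 2 bearing: y=sinΔλ·cosφ2=-0.93492051, x=cosφ1·sinφ2-sinφ1·cosφ2·cosΔλ=0.34839414; θ=atan2(y, x)=-69.5623° <0 so +360° → 290.4377° ≈ 290.4°
Leg 3: φ1=0.2407350, φ2=0.6959919, Δφ=0.4552569, Δλ=0.2780763 rad; a=sin²(Δφ/2)+cosφ1·cosφ2·sin²(Δλ/2)=0.0652409709; c=2·atan2(√a, √(1-a))=0.516570632; dist=6371·c=3291.071 ≈ 3291.1 km; running total=29649.1 km
Leg 3 bearing: y=sinΔλ·cosφ2=0.21066117, x=cosφ1·sinφ2-sinφ1·cosφ2·cosΔλ=0.44672163; θ=atan2(y, x)=25.2472° ≈ 25.2°
Leg 4: φ1=0.6959919, φ2=-0.5830918, Δφ=-1.2790837, Δλ=-3.2644726 rad; a=sin²(Δφ/2)+cosφ1·cosφ2·sin²(Δλ/2)=0.9944015856; c=2·atan2(√a, √(1-a))=2.991807566; dist=6371·c=19060.806 ≈ 19060.8 km; running total=48709.9 km
Leg 4 bearing: y=sinΔλ·cosφ2=0.10231781, x=cosφ1·sinφ2-sinφ1·cosφ2·cosΔλ=0.10862483; θ=atan2(y, x)=43.2874° ≈ 43.3°
Leg 5: φ1=-0.5830918, φ2=-0.5583692, Δφ=0.0247226, Δλ=3.2553846 rad; a=sin²(Δφ/2)+cosφ1·cosφ2·sin²(Δλ/2)=0.7058438855; c=2·atan2(√a, √(1-a))=1.995101613; dist=6371·c=12710.792 ≈ 12710.8 km; running total=61420.7 km
Leg 5 bearing: y=sinΔλ·cosφ2=-0.09630114, x=cosφ1·sinφ2-sinφ1·cosφ2·cosΔλ=-0.90622253; θ=atan2(y, x)=-173.9341° <0 so +360° → 186.0659° ≈ 186.1°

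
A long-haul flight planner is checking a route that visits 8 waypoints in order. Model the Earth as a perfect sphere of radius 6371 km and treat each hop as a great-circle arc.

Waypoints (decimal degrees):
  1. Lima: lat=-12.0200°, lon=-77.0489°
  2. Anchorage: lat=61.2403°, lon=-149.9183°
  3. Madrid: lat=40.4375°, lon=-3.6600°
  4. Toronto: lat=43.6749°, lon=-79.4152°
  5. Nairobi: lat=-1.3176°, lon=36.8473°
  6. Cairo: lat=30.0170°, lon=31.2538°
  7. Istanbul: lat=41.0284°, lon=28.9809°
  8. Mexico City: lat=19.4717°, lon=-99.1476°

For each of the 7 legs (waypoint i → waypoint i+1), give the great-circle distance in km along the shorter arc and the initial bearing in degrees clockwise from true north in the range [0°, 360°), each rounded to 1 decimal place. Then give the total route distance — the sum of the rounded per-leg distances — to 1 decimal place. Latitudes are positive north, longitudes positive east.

Leg 1: dist=10287.7 km, bearing=332.6°
Leg 2: dist=8304.8 km, bearing=26.0°
Leg 3: dist=6039.2 km, bearing=300.3°
Leg 4: dist=12189.5 km, bearing=72.1°
Leg 5: dist=3534.4 km, bearing=350.8°
Leg 6: dist=1241.4 km, bearing=351.1°
Leg 7: dist=11422.8 km, bearing=310.5°
Total: 53019.8 km

Leg 1: φ1=-0.2097886, φ2=1.0688449, Δφ=1.2786334, Δλ=-1.2718110 rad; a=sin²(Δφ/2)+cosφ1·cosφ2·sin²(Δλ/2)=0.5219760009; c=2·atan2(√a, √(1-a))=1.614762492; dist=6371·c=10287.652 ≈ 10287.7 km; running total=10287.7 km
Leg 1 bearing: y=sinΔλ·cosφ2=-0.45979194, x=cosφ1·sinφ2-sinφ1·cosφ2·cosΔλ=0.88693832; θ=atan2(y, x)=-27.4024° <0 so +360° → 332.5976° ≈ 332.6°
Leg 2: φ1=1.0688449, φ2=0.7057675, Δφ=-0.3630774, Δλ=2.5526889 rad; a=sin²(Δφ/2)+cosφ1·cosφ2·sin²(Δλ/2)=0.3679528677; c=2·atan2(√a, √(1-a))=1.303531601; dist=6371·c=8304.800 ≈ 8304.8 km; running total=18592.5 km
Leg 2 bearing: y=sinΔλ·cosφ2=0.42276058, x=cosφ1·sinφ2-sinφ1·cosφ2·cosΔλ=0.86690698; θ=atan2(y, x)=25.9969° ≈ 26.0°
Leg 3: φ1=0.7057675, φ2=0.7622708, Δφ=0.0565033, Δλ=-1.3221777 rad; a=sin²(Δφ/2)+cosφ1·cosφ2·sin²(Δλ/2)=0.2083149510; c=2·atan2(√a, √(1-a))=0.947924477; dist=6371·c=6039.227 ≈ 6039.2 km; running total=24631.7 km
Leg 3 bearing: y=sinΔλ·cosφ2=-0.70103154, x=cosφ1·sinφ2-sinφ1·cosφ2·cosΔλ=0.41016351; θ=atan2(y, x)=-59.6687° <0 so +360° → 300.3313° ≈ 300.3°
Leg 4: φ1=0.7622708, φ2=-0.0229965, Δφ=-0.7852673, Δλ=2.0291634 rad; a=sin²(Δφ/2)+cosφ1·cosφ2·sin²(Δλ/2)=0.6679150407; c=2·atan2(√a, √(1-a))=1.913282682; dist=6371·c=12189.524 ≈ 12189.5 km; running total=36821.2 km
Leg 4 bearing: y=sinΔλ·cosφ2=0.89653911, x=cosφ1·sinφ2-sinφ1·cosφ2·cosΔλ=0.28885251; θ=atan2(y, x)=72.1418° ≈ 72.1°
Leg 5: φ1=-0.0229965, φ2=0.5238955, Δφ=0.5468919, Δλ=-0.0976250 rad; a=sin²(Δφ/2)+cosφ1·cosφ2·sin²(Δλ/2)=0.0749884347; c=2·atan2(√a, √(1-a))=0.554767122; dist=6371·c=3534.421 ≈ 3534.4 km; running total=40355.6 km
Leg 5 bearing: y=sinΔλ·cosφ2=-0.08439703, x=cosφ1·sinφ2-sinφ1·cosφ2·cosΔλ=0.51994021; θ=atan2(y, x)=-9.2199° <0 so +360° → 350.7801° ≈ 350.8°
Leg 6: φ1=0.5238955, φ2=0.7160807, Δφ=0.1921852, Δλ=-0.0396696 rad; a=sin²(Δφ/2)+cosφ1·cosφ2·sin²(Δλ/2)=0.0094623496; c=2·atan2(√a, √(1-a))=0.194857348; dist=6371·c=1241.436 ≈ 1241.4 km; running total=41597.0 km
Leg 6 bearing: y=sinΔλ·cosφ2=-0.02991827, x=cosφ1·sinφ2-sinφ1·cosφ2·cosΔλ=0.19130121; θ=atan2(y, x)=-8.8887° <0 so +360° → 351.1113° ≈ 351.1°
Leg 7: φ1=0.7160807, φ2=0.3398453, Δφ=-0.3762354, Δλ=-2.2362642 rad; a=sin²(Δφ/2)+cosφ1·cosφ2·sin²(Δλ/2)=0.6101608321; c=2·atan2(√a, √(1-a))=1.792940553; dist=6371·c=11422.824 ≈ 11422.8 km; running total=53019.8 km
Leg 7 bearing: y=sinΔλ·cosφ2=-0.74163780, x=cosφ1·sinφ2-sinφ1·cosφ2·cosΔλ=0.63358641; θ=atan2(y, x)=-49.4925° <0 so +360° → 310.5075° ≈ 310.5°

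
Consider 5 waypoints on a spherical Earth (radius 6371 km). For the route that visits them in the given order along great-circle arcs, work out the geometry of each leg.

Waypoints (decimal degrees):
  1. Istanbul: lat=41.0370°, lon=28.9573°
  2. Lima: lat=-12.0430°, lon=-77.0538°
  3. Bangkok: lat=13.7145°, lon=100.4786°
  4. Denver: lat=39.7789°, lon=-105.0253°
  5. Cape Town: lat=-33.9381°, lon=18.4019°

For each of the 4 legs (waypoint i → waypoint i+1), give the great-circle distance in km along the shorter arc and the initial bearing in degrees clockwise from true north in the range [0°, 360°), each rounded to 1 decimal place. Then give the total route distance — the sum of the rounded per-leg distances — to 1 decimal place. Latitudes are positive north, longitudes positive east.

Leg 1: φ1=0.7162308, φ2=-0.2101900, Δφ=-0.9264208, Δλ=-1.8502427 rad; a=sin²(Δφ/2)+cosφ1·cosφ2·sin²(Δλ/2)=0.6702282293; c=2·atan2(√a, √(1-a))=1.918198641; dist=6371·c=12220.844 ≈ 12220.8 km; running total=12220.8 km
Leg 1 bearing: y=sinΔλ·cosφ2=-0.94005332, x=cosφ1·sinφ2-sinφ1·cosφ2·cosΔλ=0.01972686; θ=atan2(y, x)=-88.7978° <0 so +360° → 271.2022° ≈ 271.2°
Leg 2: φ1=-0.2101900, φ2=0.2393632, Δφ=0.4495532, Δλ=3.0985249 rad; a=sin²(Δφ/2)+cosφ1·cosφ2·sin²(Δλ/2)=0.9993467423; c=2·atan2(√a, √(1-a))=3.090469273; dist=6371·c=19689.380 ≈ 19689.4 km; running total=31910.2 km
Leg 2 bearing: y=sinΔλ·cosφ2=0.04182691, x=cosφ1·sinφ2-sinφ1·cosφ2·cosΔλ=0.02935700; θ=atan2(y, x)=54.9362° ≈ 54.9°
Leg 3: φ1=0.2393632, φ2=0.6942728, Δφ=0.4549096, Δλ=-3.5867197 rad; a=sin²(Δφ/2)+cosφ1·cosφ2·sin²(Δλ/2)=0.7610814439; c=2·atan2(√a, √(1-a))=2.120181397; dist=6371·c=13507.676 ≈ 13507.7 km; running total=45417.9 km
Leg 3 bearing: y=sinΔλ·cosφ2=0.33090326, x=cosφ1·sinφ2-sinφ1·cosφ2·cosΔλ=0.78603368; θ=atan2(y, x)=22.8300° ≈ 22.8°
Leg 4: φ1=0.6942728, φ2=-0.5923316, Δφ=-1.2866044, Δλ=2.1542110 rad; a=sin²(Δφ/2)+cosφ1·cosφ2·sin²(Δλ/2)=0.8542249133; c=2·atan2(√a, √(1-a))=2.358095652; dist=6371·c=15023.427 ≈ 15023.4 km; running total=60441.3 km
Leg 4 bearing: y=sinΔλ·cosφ2=0.69240731, x=cosφ1·sinφ2-sinφ1·cosφ2·cosΔλ=-0.13664172; θ=atan2(y, x)=101.1635° ≈ 101.2°

Leg 1: dist=12220.8 km, bearing=271.2°
Leg 2: dist=19689.4 km, bearing=54.9°
Leg 3: dist=13507.7 km, bearing=22.8°
Leg 4: dist=15023.4 km, bearing=101.2°
Total: 60441.3 km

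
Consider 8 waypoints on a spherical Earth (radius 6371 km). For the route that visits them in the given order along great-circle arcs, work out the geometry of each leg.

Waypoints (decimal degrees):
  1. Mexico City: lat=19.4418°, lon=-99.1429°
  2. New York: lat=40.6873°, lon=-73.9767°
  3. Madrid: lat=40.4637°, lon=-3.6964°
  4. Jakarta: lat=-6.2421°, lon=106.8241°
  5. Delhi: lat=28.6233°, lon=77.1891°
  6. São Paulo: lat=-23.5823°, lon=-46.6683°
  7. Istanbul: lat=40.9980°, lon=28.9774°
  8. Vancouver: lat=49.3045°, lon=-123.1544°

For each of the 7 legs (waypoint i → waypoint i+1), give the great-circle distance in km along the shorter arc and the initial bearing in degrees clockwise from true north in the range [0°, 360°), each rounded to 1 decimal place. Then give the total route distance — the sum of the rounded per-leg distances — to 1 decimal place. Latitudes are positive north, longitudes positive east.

Leg 1: dist=3359.5 km, bearing=39.9°
Leg 2: dist=5765.3 km, bearing=65.6°
Leg 3: dist=12188.5 km, bearing=81.2°
Leg 4: dist=5010.5 km, bearing=322.2°
Leg 5: dist=14430.9 km, bearing=262.0°
Leg 6: dist=10587.9 km, bearing=47.2°
Leg 7: dist=9610.0 km, bearing=342.2°
Total: 60952.6 km

Leg 1: φ1=0.3393234, φ2=0.7101273, Δφ=0.3708039, Δλ=0.4392331 rad; a=sin²(Δφ/2)+cosφ1·cosφ2·sin²(Δλ/2)=0.0679184101; c=2·atan2(√a, √(1-a))=0.527311296; dist=6371·c=3359.500 ≈ 3359.5 km; running total=3359.5 km
Leg 1 bearing: y=sinΔλ·cosφ2=0.32245463, x=cosφ1·sinφ2-sinφ1·cosφ2·cosΔλ=0.38632242; θ=atan2(y, x)=39.8510° ≈ 39.9°
Leg 2: φ1=0.7101273, φ2=0.7062248, Δφ=-0.0039026, Δλ=1.2266226 rad; a=sin²(Δφ/2)+cosφ1·cosφ2·sin²(Δλ/2)=0.1911291741; c=2·atan2(√a, √(1-a))=0.904928698; dist=6371·c=5765.301 ≈ 5765.3 km; running total=9124.8 km
Leg 2 bearing: y=sinΔλ·cosφ2=0.71619883, x=cosφ1·sinφ2-sinφ1·cosφ2·cosΔλ=0.32473757; θ=atan2(y, x)=65.6096° ≈ 65.6°
Leg 3: φ1=0.7062248, φ2=-0.1089452, Δφ=-0.8151700, Δλ=1.9289466 rad; a=sin²(Δφ/2)+cosφ1·cosφ2·sin²(Δλ/2)=0.6678397930; c=2·atan2(√a, √(1-a))=1.913122911; dist=6371·c=12188.506 ≈ 12188.5 km; running total=21313.3 km
Leg 3 bearing: y=sinΔλ·cosφ2=0.93099436, x=cosφ1·sinφ2-sinφ1·cosφ2·cosΔλ=0.14341798; θ=atan2(y, x)=81.2425° ≈ 81.2°
Leg 4: φ1=-0.1089452, φ2=0.4995708, Δφ=0.6085160, Δλ=-0.5172283 rad; a=sin²(Δφ/2)+cosφ1·cosφ2·sin²(Δλ/2)=0.1468214226; c=2·atan2(√a, √(1-a))=0.786457734; dist=6371·c=5010.522 ≈ 5010.5 km; running total=26323.8 km
Leg 4 bearing: y=sinΔλ·cosφ2=-0.43404251, x=cosφ1·sinφ2-sinφ1·cosφ2·cosΔλ=0.55916605; θ=atan2(y, x)=-37.8198° <0 so +360° → 322.1802° ≈ 322.2°
Leg 5: φ1=0.4995708, φ2=-0.4115888, Δφ=-0.9111596, Δλ=-2.1617194 rad; a=sin²(Δφ/2)+cosφ1·cosφ2·sin²(Δλ/2)=0.8199249270; c=2·atan2(√a, √(1-a))=2.265099201; dist=6371·c=14430.947 ≈ 14430.9 km; running total=40754.7 km
Leg 5 bearing: y=sinΔλ·cosφ2=-0.76107479, x=cosφ1·sinφ2-sinφ1·cosφ2·cosΔλ=-0.10657079; θ=atan2(y, x)=-97.9711° <0 so +360° → 262.0289° ≈ 262.0°
Leg 6: φ1=-0.4115888, φ2=0.7155501, Δφ=1.1271389, Δλ=1.3202665 rad; a=sin²(Δφ/2)+cosφ1·cosφ2·sin²(Δλ/2)=0.5454857297; c=2·atan2(√a, √(1-a))=1.661893733; dist=6371·c=10587.925 ≈ 10587.9 km; running total=51342.6 km
Leg 6 bearing: y=sinΔλ·cosφ2=0.73117065, x=cosφ1·sinφ2-sinφ1·cosφ2·cosΔλ=0.67610183; θ=atan2(y, x)=47.2409° ≈ 47.2°
Leg 7: φ1=0.7155501, φ2=0.8605259, Δφ=0.1449758, Δλ=-2.6552008 rad; a=sin²(Δφ/2)+cosφ1·cosφ2·sin²(Δλ/2)=0.4688237384; c=2·atan2(√a, √(1-a))=1.508403330; dist=6371·c=9610.038 ≈ 9610.0 km; running total=60952.6 km
Leg 7 bearing: y=sinΔλ·cosφ2=-0.30478855, x=cosφ1·sinφ2-sinφ1·cosφ2·cosΔλ=0.95037682; θ=atan2(y, x)=-17.7812° <0 so +360° → 342.2188° ≈ 342.2°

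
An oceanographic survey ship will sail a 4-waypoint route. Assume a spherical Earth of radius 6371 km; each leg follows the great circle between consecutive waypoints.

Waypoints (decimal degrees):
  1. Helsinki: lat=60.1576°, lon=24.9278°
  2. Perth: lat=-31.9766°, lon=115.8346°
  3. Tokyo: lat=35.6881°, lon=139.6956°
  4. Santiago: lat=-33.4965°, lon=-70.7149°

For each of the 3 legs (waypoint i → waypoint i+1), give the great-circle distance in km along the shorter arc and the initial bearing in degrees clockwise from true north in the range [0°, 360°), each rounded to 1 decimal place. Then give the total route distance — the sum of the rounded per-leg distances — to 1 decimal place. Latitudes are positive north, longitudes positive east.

Leg 1: φ1=1.0499482, φ2=-0.5580970, Δφ=-1.6080451, Δλ=1.5866230 rad; a=sin²(Δφ/2)+cosφ1·cosφ2·sin²(Δλ/2)=0.7330152307; c=2·atan2(√a, √(1-a))=2.055595249; dist=6371·c=13096.197 ≈ 13096.2 km; running total=13096.2 km
Leg 1 bearing: y=sinΔλ·cosφ2=0.84815821, x=cosφ1·sinφ2-sinφ1·cosφ2·cosΔλ=-0.25187945; θ=atan2(y, x)=106.5400° ≈ 106.5°
Leg 2: φ1=-0.5580970, φ2=0.6228748, Δφ=1.1809718, Δλ=0.4164530 rad; a=sin²(Δφ/2)+cosφ1·cosφ2·sin²(Δλ/2)=0.3394300048; c=2·atan2(√a, √(1-a))=1.243863334; dist=6371·c=7924.653 ≈ 7924.7 km; running total=21020.9 km
Leg 2 bearing: y=sinΔλ·cosφ2=0.32855238, x=cosφ1·sinφ2-sinφ1·cosφ2·cosΔλ=0.88821306; θ=atan2(y, x)=20.2996° ≈ 20.3°
Leg 3: φ1=0.6228748, φ2=-0.5846242, Δφ=-1.2074991, Δλ=-3.6723560 rad; a=sin²(Δφ/2)+cosφ1·cosφ2·sin²(Δλ/2)=0.9530421912; c=2·atan2(√a, √(1-a))=2.704732019; dist=6371·c=17231.848 ≈ 17231.8 km; running total=38252.7 km
Leg 3 bearing: y=sinΔλ·cosφ2=0.42212325, x=cosφ1·sinφ2-sinφ1·cosφ2·cosΔλ=-0.02868895; θ=atan2(y, x)=93.8880° ≈ 93.9°

Leg 1: dist=13096.2 km, bearing=106.5°
Leg 2: dist=7924.7 km, bearing=20.3°
Leg 3: dist=17231.8 km, bearing=93.9°
Total: 38252.7 km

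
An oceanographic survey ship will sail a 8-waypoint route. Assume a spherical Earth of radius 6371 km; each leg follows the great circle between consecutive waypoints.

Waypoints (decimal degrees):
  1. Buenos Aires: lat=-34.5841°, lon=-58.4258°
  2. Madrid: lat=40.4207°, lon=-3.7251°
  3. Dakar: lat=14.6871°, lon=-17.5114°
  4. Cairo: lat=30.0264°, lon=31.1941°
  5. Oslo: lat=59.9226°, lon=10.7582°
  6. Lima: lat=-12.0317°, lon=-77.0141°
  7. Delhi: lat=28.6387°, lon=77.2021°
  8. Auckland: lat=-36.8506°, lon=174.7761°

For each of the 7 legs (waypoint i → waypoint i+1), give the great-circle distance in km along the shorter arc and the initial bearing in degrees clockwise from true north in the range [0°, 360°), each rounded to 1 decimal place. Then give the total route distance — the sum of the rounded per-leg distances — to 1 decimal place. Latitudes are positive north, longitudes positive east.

Leg 1: φ1=-0.6036064, φ2=0.7054743, Δφ=1.3090807, Δλ=0.9547073 rad; a=sin²(Δφ/2)+cosφ1·cosφ2·sin²(Δλ/2)=0.5029286371; c=2·atan2(√a, √(1-a))=1.576653635; dist=6371·c=10044.860 ≈ 10044.9 km; running total=10044.9 km
Leg 1 bearing: y=sinΔλ·cosφ2=0.62133427, x=cosφ1·sinφ2-sinφ1·cosφ2·cosΔλ=0.78352372; θ=atan2(y, x)=38.4144° ≈ 38.4°
Leg 2: φ1=0.7054743, φ2=0.2563383, Δφ=-0.4491360, Δλ=-0.2406163 rad; a=sin²(Δφ/2)+cosφ1·cosφ2·sin²(Δλ/2)=0.0601964990; c=2·atan2(√a, √(1-a))=0.495760903; dist=6371·c=3158.493 ≈ 3158.5 km; running total=13203.4 km
Leg 2 bearing: y=sinΔλ·cosφ2=-0.23051472, x=cosφ1·sinφ2-sinφ1·cosφ2·cosΔλ=-0.41611836; θ=atan2(y, x)=-151.0151° <0 so +360° → 208.9849° ≈ 209.0°
Leg 3: φ1=0.2563383, φ2=0.5240595, Δφ=0.2677213, Δλ=0.8500713 rad; a=sin²(Δφ/2)+cosφ1·cosφ2·sin²(Δλ/2)=0.1602172460; c=2·atan2(√a, √(1-a))=0.823626117; dist=6371·c=5247.322 ≈ 5247.3 km; running total=18450.7 km
Leg 3 bearing: y=sinΔλ·cosφ2=0.65049553, x=cosφ1·sinφ2-sinφ1·cosφ2·cosΔλ=0.33918474; θ=atan2(y, x)=62.4613° ≈ 62.5°
Leg 4: φ1=0.5240595, φ2=1.0458467, Δφ=0.5217871, Δλ=-0.3566737 rad; a=sin²(Δφ/2)+cosφ1·cosφ2·sin²(Δλ/2)=0.0801895050; c=2·atan2(√a, √(1-a))=0.574211252; dist=6371·c=3658.300 ≈ 3658.3 km; running total=22109.0 km
Leg 4 bearing: y=sinΔλ·cosφ2=-0.17498795, x=cosφ1·sinφ2-sinφ1·cosφ2·cosΔλ=0.51421378; θ=atan2(y, x)=-18.7935° <0 so +360° → 341.2065° ≈ 341.2°
Leg 5: φ1=1.0458467, φ2=-0.2099928, Δφ=-1.2558394, Δλ=-1.5319156 rad; a=sin²(Δφ/2)+cosφ1·cosφ2·sin²(Δλ/2)=0.5806657648; c=2·atan2(√a, √(1-a))=1.732836035; dist=6371·c=11039.898 ≈ 11039.9 km; running total=33148.9 km
Leg 5 bearing: y=sinΔλ·cosφ2=-0.97729326, x=cosφ1·sinφ2-sinφ1·cosφ2·cosΔλ=-0.13736818; θ=atan2(y, x)=-98.0011° <0 so +360° → 261.9989° ≈ 262.0°
Leg 6: φ1=-0.2099928, φ2=0.4998396, Δφ=0.7098324, Δλ=2.6915804 rad; a=sin²(Δφ/2)+cosφ1·cosφ2·sin²(Δλ/2)=0.9364144758; c=2·atan2(√a, √(1-a))=2.631765658; dist=6371·c=16766.979 ≈ 16767.0 km; running total=49915.9 km
Leg 6 bearing: y=sinΔλ·cosφ2=0.38176125, x=cosφ1·sinφ2-sinφ1·cosφ2·cosΔλ=0.30401968; θ=atan2(y, x)=51.4676° ≈ 51.5°
Leg 7: φ1=0.4998396, φ2=-0.6431643, Δφ=-1.1430039, Δλ=1.7029876 rad; a=sin²(Δφ/2)+cosφ1·cosφ2·sin²(Δλ/2)=0.6900050550; c=2·atan2(√a, √(1-a))=1.960603553; dist=6371·c=12491.005 ≈ 12491.0 km; running total=62406.9 km
Leg 7 bearing: y=sinΔλ·cosφ2=0.79322064, x=cosφ1·sinφ2-sinφ1·cosφ2·cosΔλ=-0.47580808; θ=atan2(y, x)=120.9572° ≈ 121.0°

Leg 1: dist=10044.9 km, bearing=38.4°
Leg 2: dist=3158.5 km, bearing=209.0°
Leg 3: dist=5247.3 km, bearing=62.5°
Leg 4: dist=3658.3 km, bearing=341.2°
Leg 5: dist=11039.9 km, bearing=262.0°
Leg 6: dist=16767.0 km, bearing=51.5°
Leg 7: dist=12491.0 km, bearing=121.0°
Total: 62406.9 km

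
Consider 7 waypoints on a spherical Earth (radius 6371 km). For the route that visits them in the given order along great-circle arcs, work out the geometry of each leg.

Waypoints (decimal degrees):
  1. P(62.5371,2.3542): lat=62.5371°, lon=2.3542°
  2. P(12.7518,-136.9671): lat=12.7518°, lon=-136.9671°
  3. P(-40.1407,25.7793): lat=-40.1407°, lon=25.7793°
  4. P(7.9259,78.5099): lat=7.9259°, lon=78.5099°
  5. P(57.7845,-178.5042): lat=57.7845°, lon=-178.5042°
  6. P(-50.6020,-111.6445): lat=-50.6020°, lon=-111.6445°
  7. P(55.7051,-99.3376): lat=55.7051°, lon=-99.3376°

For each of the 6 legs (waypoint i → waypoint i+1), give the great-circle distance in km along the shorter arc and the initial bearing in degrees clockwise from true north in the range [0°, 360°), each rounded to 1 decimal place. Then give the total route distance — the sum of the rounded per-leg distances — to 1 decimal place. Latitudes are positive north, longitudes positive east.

Leg 1: φ1=1.0914783, φ2=0.2225609, Δφ=-0.8689174, Δλ=-2.4316154 rad; a=sin²(Δφ/2)+cosφ1·cosφ2·sin²(Δλ/2)=0.5726316488; c=2·atan2(√a, √(1-a))=1.716575415; dist=6371·c=10936.302 ≈ 10936.3 km; running total=10936.3 km
Leg 1 bearing: y=sinΔλ·cosφ2=-0.63573972, x=cosφ1·sinφ2-sinφ1·cosφ2·cosΔλ=0.75811186; θ=atan2(y, x)=-39.9826° <0 so +360° → 320.0174° ≈ 320.0°
Leg 2: φ1=0.2225609, φ2=-0.7005874, Δφ=-0.9231483, Δλ=2.8404605 rad; a=sin²(Δφ/2)+cosφ1·cosφ2·sin²(Δλ/2)=0.9271765601; c=2·atan2(√a, √(1-a))=2.595101155; dist=6371·c=16533.389 ≈ 16533.4 km; running total=27469.7 km
Leg 2 bearing: y=sinΔλ·cosφ2=0.22674113, x=cosφ1·sinφ2-sinφ1·cosφ2·cosΔλ=-0.46762079; θ=atan2(y, x)=154.1321° ≈ 154.1°
Leg 3: φ1=-0.7005874, φ2=0.1383331, Δφ=0.8389204, Δλ=0.9203226 rad; a=sin²(Δφ/2)+cosφ1·cosφ2·sin²(Δλ/2)=0.3151927940; c=2·atan2(√a, √(1-a))=1.192202315; dist=6371·c=7595.521 ≈ 7595.5 km; running total=35065.2 km
Leg 3 bearing: y=sinΔλ·cosφ2=0.78819494, x=cosφ1·sinφ2-sinφ1·cosφ2·cosΔλ=0.49207105; θ=atan2(y, x)=58.0234° ≈ 58.0°
Leg 4: φ1=0.1383331, φ2=1.0085298, Δφ=0.8701967, Δλ=-4.4857423 rad; a=sin²(Δφ/2)+cosφ1·cosφ2·sin²(Δλ/2)=0.5009933707; c=2·atan2(√a, √(1-a))=1.572783069; dist=6371·c=10020.201 ≈ 10020.2 km; running total=45085.4 km
Leg 4 bearing: y=sinΔλ·cosφ2=0.51947122, x=cosφ1·sinφ2-sinφ1·cosφ2·cosΔλ=0.85448564; θ=atan2(y, x)=31.2969° ≈ 31.3°
Leg 5: φ1=1.0085298, φ2=-0.8831715, Δφ=-1.8917013, Δλ=1.1669219 rad; a=sin²(Δφ/2)+cosφ1·cosφ2·sin²(Δλ/2)=0.7604088308; c=2·atan2(√a, √(1-a))=2.118604820; dist=6371·c=13497.631 ≈ 13497.6 km; running total=58583.0 km
Leg 5 bearing: y=sinΔλ·cosφ2=0.58363866, x=cosφ1·sinφ2-sinφ1·cosφ2·cosΔλ=-0.62298866; θ=atan2(y, x)=136.8678° ≈ 136.9°
Leg 6: φ1=-0.8831715, φ2=0.9722374, Δφ=1.8554089, Δλ=0.2147959 rad; a=sin²(Δφ/2)+cosφ1·cosφ2·sin²(Δλ/2)=0.6445019525; c=2·atan2(√a, √(1-a))=1.863982506; dist=6371·c=11875.433 ≈ 11875.4 km; running total=70458.4 km
Leg 6 bearing: y=sinΔλ·cosφ2=0.12009880, x=cosφ1·sinφ2-sinφ1·cosφ2·cosΔλ=0.94976472; θ=atan2(y, x)=7.2069° ≈ 7.2°

Leg 1: dist=10936.3 km, bearing=320.0°
Leg 2: dist=16533.4 km, bearing=154.1°
Leg 3: dist=7595.5 km, bearing=58.0°
Leg 4: dist=10020.2 km, bearing=31.3°
Leg 5: dist=13497.6 km, bearing=136.9°
Leg 6: dist=11875.4 km, bearing=7.2°
Total: 70458.4 km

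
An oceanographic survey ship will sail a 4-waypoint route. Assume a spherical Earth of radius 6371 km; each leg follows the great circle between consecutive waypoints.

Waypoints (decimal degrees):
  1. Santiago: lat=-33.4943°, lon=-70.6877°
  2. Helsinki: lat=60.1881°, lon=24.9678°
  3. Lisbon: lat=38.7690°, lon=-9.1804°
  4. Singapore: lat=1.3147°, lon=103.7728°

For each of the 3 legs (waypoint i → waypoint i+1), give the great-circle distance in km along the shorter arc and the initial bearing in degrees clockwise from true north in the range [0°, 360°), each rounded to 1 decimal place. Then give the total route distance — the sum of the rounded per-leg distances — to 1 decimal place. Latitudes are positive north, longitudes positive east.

Leg 1: dist=13489.1 km, bearing=35.4°
Leg 2: dist=3360.2 km, bearing=240.4°
Leg 3: dist=11879.5 km, bearing=74.1°
Total: 28728.8 km

Leg 1: φ1=-0.5845858, φ2=1.0504805, Δφ=1.6350663, Δλ=1.6695034 rad; a=sin²(Δφ/2)+cosφ1·cosφ2·sin²(Δλ/2)=0.7598400709; c=2·atan2(√a, √(1-a))=2.117272852; dist=6371·c=13489.145 ≈ 13489.1 km; running total=13489.1 km
Leg 1 bearing: y=sinΔλ·cosφ2=0.49473424, x=cosφ1·sinφ2-sinφ1·cosφ2·cosΔλ=0.69654188; θ=atan2(y, x)=35.3851° ≈ 35.4°
Leg 2: φ1=1.0504805, φ2=0.6766467, Δφ=-0.3738338, Δλ=-0.5959985 rad; a=sin²(Δφ/2)+cosφ1·cosφ2·sin²(Δλ/2)=0.0679479935; c=2·atan2(√a, √(1-a))=0.527428863; dist=6371·c=3360.249 ≈ 3360.2 km; running total=16849.3 km
Leg 2 bearing: y=sinΔλ·cosφ2=-0.43766023, x=cosφ1·sinφ2-sinφ1·cosφ2·cosΔλ=-0.24855136; θ=atan2(y, x)=-119.5926° <0 so +360° → 240.4074° ≈ 240.4°
Leg 3: φ1=0.6766467, φ2=0.0229458, Δφ=-0.6537009, Δλ=1.9714052 rad; a=sin²(Δφ/2)+cosφ1·cosφ2·sin²(Δλ/2)=0.6448053217; c=2·atan2(√a, √(1-a))=1.864616350; dist=6371·c=11879.471 ≈ 11879.5 km; running total=28728.8 km
Leg 3 bearing: y=sinΔλ·cosφ2=0.92058130, x=cosφ1·sinφ2-sinφ1·cosφ2·cosΔλ=0.26202242; θ=atan2(y, x)=74.1122° ≈ 74.1°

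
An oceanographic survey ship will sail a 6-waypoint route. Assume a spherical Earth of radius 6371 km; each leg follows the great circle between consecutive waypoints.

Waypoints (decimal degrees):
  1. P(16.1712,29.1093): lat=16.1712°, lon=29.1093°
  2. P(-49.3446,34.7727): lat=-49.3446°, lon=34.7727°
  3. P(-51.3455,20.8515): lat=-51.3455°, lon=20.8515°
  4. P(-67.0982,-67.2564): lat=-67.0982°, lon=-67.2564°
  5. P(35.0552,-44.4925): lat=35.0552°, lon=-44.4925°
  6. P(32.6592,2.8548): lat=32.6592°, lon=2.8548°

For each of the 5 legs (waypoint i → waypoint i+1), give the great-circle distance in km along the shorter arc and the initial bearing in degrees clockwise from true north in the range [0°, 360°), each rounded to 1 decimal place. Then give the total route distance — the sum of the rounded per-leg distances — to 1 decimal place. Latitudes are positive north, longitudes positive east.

Leg 1: dist=7306.4 km, bearing=176.0°
Leg 2: dist=1010.9 km, bearing=252.0°
Leg 3: dist=4818.3 km, bearing=214.5°
Leg 4: dist=11521.1 km, bearing=19.0°
Leg 5: dist=4339.1 km, bearing=79.6°
Total: 28995.8 km

Leg 1: φ1=0.2822407, φ2=-0.8612257, Δφ=-1.1434664, Δλ=0.0988450 rad; a=sin²(Δφ/2)+cosφ1·cosφ2·sin²(Δλ/2)=0.2943060069; c=2·atan2(√a, √(1-a))=1.146819971; dist=6371·c=7306.390 ≈ 7306.4 km; running total=7306.4 km
Leg 1 bearing: y=sinΔλ·cosφ2=0.06429349, x=cosφ1·sinφ2-sinφ1·cosφ2·cosΔλ=-0.90918990; θ=atan2(y, x)=175.9551° ≈ 176.0°
Leg 2: φ1=-0.8612257, φ2=-0.8961480, Δφ=-0.0349223, Δλ=-0.2429708 rad; a=sin²(Δφ/2)+cosφ1·cosφ2·sin²(Δλ/2)=0.0062813762; c=2·atan2(√a, √(1-a))=0.158676682; dist=6371·c=1010.929 ≈ 1010.9 km; running total=8317.3 km
Leg 2 bearing: y=sinΔλ·cosφ2=-0.15027623, x=cosφ1·sinφ2-sinφ1·cosφ2·cosΔλ=-0.04883378; θ=atan2(y, x)=-108.0021° <0 so +360° → 251.9979° ≈ 252.0°
Leg 3: φ1=-0.8961480, φ2=-1.1710845, Δφ=-0.2749365, Δλ=-1.5377730 rad; a=sin²(Δφ/2)+cosφ1·cosφ2·sin²(Δλ/2)=0.1363028144; c=2·atan2(√a, √(1-a))=0.756279135; dist=6371·c=4818.254 ≈ 4818.3 km; running total=13135.6 km
Leg 3 bearing: y=sinΔλ·cosφ2=-0.38894072, x=cosφ1·sinφ2-sinφ1·cosφ2·cosΔλ=-0.56535170; θ=atan2(y, x)=-145.4735° <0 so +360° → 214.5265° ≈ 214.5°
Leg 4: φ1=-1.1710845, φ2=0.6118287, Δφ=1.7829132, Δλ=0.3973050 rad; a=sin²(Δφ/2)+cosφ1·cosφ2·sin²(Δλ/2)=0.6176716698; c=2·atan2(√a, √(1-a))=1.808368142; dist=6371·c=11521.113 ≈ 11521.1 km; running total=24656.7 km
Leg 4 bearing: y=sinΔλ·cosφ2=0.31674437, x=cosφ1·sinφ2-sinφ1·cosφ2·cosΔλ=0.91885065; θ=atan2(y, x)=19.0200° ≈ 19.0°
Leg 5: φ1=0.6118287, φ2=0.5700106, Δφ=-0.0418181, Δλ=0.8263663 rad; a=sin²(Δφ/2)+cosφ1·cosφ2·sin²(Δλ/2)=0.1115483698; c=2·atan2(√a, √(1-a))=0.681063972; dist=6371·c=4339.059 ≈ 4339.1 km; running total=28995.8 km
Leg 5 bearing: y=sinΔλ·cosφ2=0.61919224, x=cosφ1·sinφ2-sinφ1·cosφ2·cosΔλ=0.11411524; θ=atan2(y, x)=79.5577° ≈ 79.6°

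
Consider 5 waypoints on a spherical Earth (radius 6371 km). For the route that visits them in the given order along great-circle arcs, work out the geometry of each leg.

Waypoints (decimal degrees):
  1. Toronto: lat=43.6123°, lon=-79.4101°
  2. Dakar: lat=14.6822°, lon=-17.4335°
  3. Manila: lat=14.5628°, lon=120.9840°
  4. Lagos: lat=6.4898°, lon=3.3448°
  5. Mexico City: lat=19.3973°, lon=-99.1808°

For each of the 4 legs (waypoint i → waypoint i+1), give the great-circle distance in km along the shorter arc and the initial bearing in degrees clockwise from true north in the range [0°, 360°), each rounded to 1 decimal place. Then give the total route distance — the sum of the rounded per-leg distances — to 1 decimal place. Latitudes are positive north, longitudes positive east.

Leg 1: dist=6643.0 km, bearing=98.7°
Leg 2: dist=14404.1 km, bearing=56.4°
Leg 3: dist=12752.9 km, bearing=284.4°
Leg 4: dist=11068.2 km, bearing=291.0°
Total: 44868.2 km

Leg 1: φ1=0.7611782, φ2=0.2562527, Δφ=-0.5049255, Δλ=1.0816957 rad; a=sin²(Δφ/2)+cosφ1·cosφ2·sin²(Δλ/2)=0.2480547382; c=2·atan2(√a, √(1-a))=1.042699305; dist=6371·c=6643.037 ≈ 6643.0 km; running total=6643.0 km
Leg 1 bearing: y=sinΔλ·cosφ2=0.85393075, x=cosφ1·sinφ2-sinφ1·cosφ2·cosΔλ=-0.12998695; θ=atan2(y, x)=98.6552° ≈ 98.7°
Leg 2: φ1=0.2562527, φ2=0.2541688, Δφ=-0.0020839, Δλ=2.4158411 rad; a=sin²(Δφ/2)+cosφ1·cosφ2·sin²(Δλ/2)=0.8182999176; c=2·atan2(√a, √(1-a))=2.260877566; dist=6371·c=14404.051 ≈ 14404.1 km; running total=21047.1 km
Leg 2 bearing: y=sinΔλ·cosφ2=0.64237491, x=cosφ1·sinφ2-sinφ1·cosφ2·cosΔλ=0.42672605; θ=atan2(y, x)=56.4041° ≈ 56.4°
Leg 3: φ1=0.2541688, φ2=0.1132684, Δφ=-0.1409004, Δλ=-2.0531914 rad; a=sin²(Δφ/2)+cosφ1·cosφ2·sin²(Δλ/2)=0.7088508198; c=2·atan2(√a, √(1-a))=2.001710565; dist=6371·c=12752.898 ≈ 12752.9 km; running total=33800.0 km
Leg 3 bearing: y=sinΔλ·cosφ2=-0.88020963, x=cosφ1·sinφ2-sinφ1·cosφ2·cosΔλ=0.22529168; θ=atan2(y, x)=-75.6432° <0 so +360° → 284.3568° ≈ 284.4°
Leg 4: φ1=0.1132684, φ2=0.3385468, Δφ=0.2252784, Δλ=-1.7894093 rad; a=sin²(Δφ/2)+cosφ1·cosφ2·sin²(Δλ/2)=0.5828583899; c=2·atan2(√a, √(1-a))=1.737281123; dist=6371·c=11068.218 ≈ 11068.2 km; running total=44868.2 km
Leg 4 bearing: y=sinΔλ·cosφ2=-0.92078849, x=cosφ1·sinφ2-sinφ1·cosφ2·cosΔλ=0.35310977; θ=atan2(y, x)=-69.0189° <0 so +360° → 290.9811° ≈ 291.0°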